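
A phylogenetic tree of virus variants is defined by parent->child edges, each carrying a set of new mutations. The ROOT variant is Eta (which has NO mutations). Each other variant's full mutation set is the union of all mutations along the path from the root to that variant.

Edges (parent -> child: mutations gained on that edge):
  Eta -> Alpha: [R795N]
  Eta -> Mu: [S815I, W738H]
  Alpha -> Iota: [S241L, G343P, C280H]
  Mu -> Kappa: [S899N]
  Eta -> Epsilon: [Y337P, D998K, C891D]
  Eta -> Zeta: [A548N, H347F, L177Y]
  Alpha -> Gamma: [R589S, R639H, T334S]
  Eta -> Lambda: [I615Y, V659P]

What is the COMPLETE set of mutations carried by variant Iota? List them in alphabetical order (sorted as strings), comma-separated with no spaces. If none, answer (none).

Answer: C280H,G343P,R795N,S241L

Derivation:
At Eta: gained [] -> total []
At Alpha: gained ['R795N'] -> total ['R795N']
At Iota: gained ['S241L', 'G343P', 'C280H'] -> total ['C280H', 'G343P', 'R795N', 'S241L']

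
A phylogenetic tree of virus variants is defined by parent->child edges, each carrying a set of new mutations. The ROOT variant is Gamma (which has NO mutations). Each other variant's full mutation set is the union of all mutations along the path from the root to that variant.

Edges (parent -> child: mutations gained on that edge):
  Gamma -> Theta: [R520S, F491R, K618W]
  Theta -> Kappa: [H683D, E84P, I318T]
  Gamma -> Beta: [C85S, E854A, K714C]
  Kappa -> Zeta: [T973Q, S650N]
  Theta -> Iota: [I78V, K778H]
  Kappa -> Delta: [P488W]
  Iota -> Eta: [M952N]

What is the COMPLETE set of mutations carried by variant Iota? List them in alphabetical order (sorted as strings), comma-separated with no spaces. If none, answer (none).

Answer: F491R,I78V,K618W,K778H,R520S

Derivation:
At Gamma: gained [] -> total []
At Theta: gained ['R520S', 'F491R', 'K618W'] -> total ['F491R', 'K618W', 'R520S']
At Iota: gained ['I78V', 'K778H'] -> total ['F491R', 'I78V', 'K618W', 'K778H', 'R520S']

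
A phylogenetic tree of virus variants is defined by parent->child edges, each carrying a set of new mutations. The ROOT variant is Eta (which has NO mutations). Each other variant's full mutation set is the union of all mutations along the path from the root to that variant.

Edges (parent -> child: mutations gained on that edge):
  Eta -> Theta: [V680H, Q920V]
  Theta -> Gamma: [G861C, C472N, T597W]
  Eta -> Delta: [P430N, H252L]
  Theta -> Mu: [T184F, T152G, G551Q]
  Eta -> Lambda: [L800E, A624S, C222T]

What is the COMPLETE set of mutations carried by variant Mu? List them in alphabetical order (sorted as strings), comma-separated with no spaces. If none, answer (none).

At Eta: gained [] -> total []
At Theta: gained ['V680H', 'Q920V'] -> total ['Q920V', 'V680H']
At Mu: gained ['T184F', 'T152G', 'G551Q'] -> total ['G551Q', 'Q920V', 'T152G', 'T184F', 'V680H']

Answer: G551Q,Q920V,T152G,T184F,V680H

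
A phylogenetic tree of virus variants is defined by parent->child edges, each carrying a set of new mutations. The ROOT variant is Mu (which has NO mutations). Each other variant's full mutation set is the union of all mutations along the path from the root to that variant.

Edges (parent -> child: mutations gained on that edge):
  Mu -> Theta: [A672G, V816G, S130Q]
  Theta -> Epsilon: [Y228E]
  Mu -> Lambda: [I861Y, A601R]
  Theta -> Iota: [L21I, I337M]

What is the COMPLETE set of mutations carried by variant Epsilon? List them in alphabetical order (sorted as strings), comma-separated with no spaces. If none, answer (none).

At Mu: gained [] -> total []
At Theta: gained ['A672G', 'V816G', 'S130Q'] -> total ['A672G', 'S130Q', 'V816G']
At Epsilon: gained ['Y228E'] -> total ['A672G', 'S130Q', 'V816G', 'Y228E']

Answer: A672G,S130Q,V816G,Y228E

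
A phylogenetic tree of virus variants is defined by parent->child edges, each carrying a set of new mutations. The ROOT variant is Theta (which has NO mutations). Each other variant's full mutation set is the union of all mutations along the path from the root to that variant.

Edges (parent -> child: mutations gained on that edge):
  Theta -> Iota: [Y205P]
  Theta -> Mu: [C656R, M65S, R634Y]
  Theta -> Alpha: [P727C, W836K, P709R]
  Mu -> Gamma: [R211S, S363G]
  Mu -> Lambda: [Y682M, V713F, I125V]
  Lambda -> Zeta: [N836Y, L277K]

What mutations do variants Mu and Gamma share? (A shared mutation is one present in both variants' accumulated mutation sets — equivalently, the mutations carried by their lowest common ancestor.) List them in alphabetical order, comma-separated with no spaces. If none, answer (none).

Accumulating mutations along path to Mu:
  At Theta: gained [] -> total []
  At Mu: gained ['C656R', 'M65S', 'R634Y'] -> total ['C656R', 'M65S', 'R634Y']
Mutations(Mu) = ['C656R', 'M65S', 'R634Y']
Accumulating mutations along path to Gamma:
  At Theta: gained [] -> total []
  At Mu: gained ['C656R', 'M65S', 'R634Y'] -> total ['C656R', 'M65S', 'R634Y']
  At Gamma: gained ['R211S', 'S363G'] -> total ['C656R', 'M65S', 'R211S', 'R634Y', 'S363G']
Mutations(Gamma) = ['C656R', 'M65S', 'R211S', 'R634Y', 'S363G']
Intersection: ['C656R', 'M65S', 'R634Y'] ∩ ['C656R', 'M65S', 'R211S', 'R634Y', 'S363G'] = ['C656R', 'M65S', 'R634Y']

Answer: C656R,M65S,R634Y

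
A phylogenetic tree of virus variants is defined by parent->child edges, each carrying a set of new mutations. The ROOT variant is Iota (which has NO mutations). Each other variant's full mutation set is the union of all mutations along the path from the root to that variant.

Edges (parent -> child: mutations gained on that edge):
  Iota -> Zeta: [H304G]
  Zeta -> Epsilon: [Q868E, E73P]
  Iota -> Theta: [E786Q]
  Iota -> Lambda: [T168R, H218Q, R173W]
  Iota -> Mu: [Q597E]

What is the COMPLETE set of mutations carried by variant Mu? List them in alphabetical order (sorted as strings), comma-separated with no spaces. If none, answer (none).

At Iota: gained [] -> total []
At Mu: gained ['Q597E'] -> total ['Q597E']

Answer: Q597E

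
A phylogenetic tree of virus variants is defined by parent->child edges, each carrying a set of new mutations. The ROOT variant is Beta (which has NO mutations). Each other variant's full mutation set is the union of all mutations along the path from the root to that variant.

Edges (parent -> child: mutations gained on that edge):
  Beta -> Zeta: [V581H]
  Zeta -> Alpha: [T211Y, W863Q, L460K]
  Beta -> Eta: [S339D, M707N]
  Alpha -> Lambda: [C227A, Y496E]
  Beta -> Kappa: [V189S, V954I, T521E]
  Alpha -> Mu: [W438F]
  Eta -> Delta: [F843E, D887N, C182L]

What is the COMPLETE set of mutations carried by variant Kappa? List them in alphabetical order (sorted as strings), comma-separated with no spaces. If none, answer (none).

At Beta: gained [] -> total []
At Kappa: gained ['V189S', 'V954I', 'T521E'] -> total ['T521E', 'V189S', 'V954I']

Answer: T521E,V189S,V954I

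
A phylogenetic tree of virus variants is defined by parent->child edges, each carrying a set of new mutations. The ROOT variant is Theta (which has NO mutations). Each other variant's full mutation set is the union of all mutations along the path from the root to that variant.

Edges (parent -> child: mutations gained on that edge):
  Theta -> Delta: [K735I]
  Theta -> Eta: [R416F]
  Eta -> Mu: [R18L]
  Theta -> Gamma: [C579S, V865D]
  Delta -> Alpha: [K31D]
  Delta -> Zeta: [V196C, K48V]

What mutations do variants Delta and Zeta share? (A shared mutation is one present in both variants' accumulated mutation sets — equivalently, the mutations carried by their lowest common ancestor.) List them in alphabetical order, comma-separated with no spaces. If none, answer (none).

Answer: K735I

Derivation:
Accumulating mutations along path to Delta:
  At Theta: gained [] -> total []
  At Delta: gained ['K735I'] -> total ['K735I']
Mutations(Delta) = ['K735I']
Accumulating mutations along path to Zeta:
  At Theta: gained [] -> total []
  At Delta: gained ['K735I'] -> total ['K735I']
  At Zeta: gained ['V196C', 'K48V'] -> total ['K48V', 'K735I', 'V196C']
Mutations(Zeta) = ['K48V', 'K735I', 'V196C']
Intersection: ['K735I'] ∩ ['K48V', 'K735I', 'V196C'] = ['K735I']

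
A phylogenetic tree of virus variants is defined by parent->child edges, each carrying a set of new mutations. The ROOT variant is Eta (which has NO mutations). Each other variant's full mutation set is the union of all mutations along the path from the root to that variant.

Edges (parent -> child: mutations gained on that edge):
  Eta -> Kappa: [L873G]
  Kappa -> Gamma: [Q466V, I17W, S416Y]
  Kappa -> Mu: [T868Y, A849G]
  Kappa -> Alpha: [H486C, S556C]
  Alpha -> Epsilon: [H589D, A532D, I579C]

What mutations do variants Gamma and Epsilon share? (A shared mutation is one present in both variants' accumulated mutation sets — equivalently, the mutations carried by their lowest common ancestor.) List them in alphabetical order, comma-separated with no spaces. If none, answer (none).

Answer: L873G

Derivation:
Accumulating mutations along path to Gamma:
  At Eta: gained [] -> total []
  At Kappa: gained ['L873G'] -> total ['L873G']
  At Gamma: gained ['Q466V', 'I17W', 'S416Y'] -> total ['I17W', 'L873G', 'Q466V', 'S416Y']
Mutations(Gamma) = ['I17W', 'L873G', 'Q466V', 'S416Y']
Accumulating mutations along path to Epsilon:
  At Eta: gained [] -> total []
  At Kappa: gained ['L873G'] -> total ['L873G']
  At Alpha: gained ['H486C', 'S556C'] -> total ['H486C', 'L873G', 'S556C']
  At Epsilon: gained ['H589D', 'A532D', 'I579C'] -> total ['A532D', 'H486C', 'H589D', 'I579C', 'L873G', 'S556C']
Mutations(Epsilon) = ['A532D', 'H486C', 'H589D', 'I579C', 'L873G', 'S556C']
Intersection: ['I17W', 'L873G', 'Q466V', 'S416Y'] ∩ ['A532D', 'H486C', 'H589D', 'I579C', 'L873G', 'S556C'] = ['L873G']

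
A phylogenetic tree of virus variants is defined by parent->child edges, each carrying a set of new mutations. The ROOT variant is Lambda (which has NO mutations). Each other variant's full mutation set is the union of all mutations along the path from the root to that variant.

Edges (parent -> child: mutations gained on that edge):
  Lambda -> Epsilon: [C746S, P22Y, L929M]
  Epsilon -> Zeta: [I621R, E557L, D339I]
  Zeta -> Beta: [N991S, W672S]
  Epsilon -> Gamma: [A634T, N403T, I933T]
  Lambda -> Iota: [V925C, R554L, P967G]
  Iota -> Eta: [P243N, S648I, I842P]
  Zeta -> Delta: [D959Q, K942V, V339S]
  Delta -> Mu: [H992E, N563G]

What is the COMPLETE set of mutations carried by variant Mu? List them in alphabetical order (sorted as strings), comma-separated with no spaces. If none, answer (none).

At Lambda: gained [] -> total []
At Epsilon: gained ['C746S', 'P22Y', 'L929M'] -> total ['C746S', 'L929M', 'P22Y']
At Zeta: gained ['I621R', 'E557L', 'D339I'] -> total ['C746S', 'D339I', 'E557L', 'I621R', 'L929M', 'P22Y']
At Delta: gained ['D959Q', 'K942V', 'V339S'] -> total ['C746S', 'D339I', 'D959Q', 'E557L', 'I621R', 'K942V', 'L929M', 'P22Y', 'V339S']
At Mu: gained ['H992E', 'N563G'] -> total ['C746S', 'D339I', 'D959Q', 'E557L', 'H992E', 'I621R', 'K942V', 'L929M', 'N563G', 'P22Y', 'V339S']

Answer: C746S,D339I,D959Q,E557L,H992E,I621R,K942V,L929M,N563G,P22Y,V339S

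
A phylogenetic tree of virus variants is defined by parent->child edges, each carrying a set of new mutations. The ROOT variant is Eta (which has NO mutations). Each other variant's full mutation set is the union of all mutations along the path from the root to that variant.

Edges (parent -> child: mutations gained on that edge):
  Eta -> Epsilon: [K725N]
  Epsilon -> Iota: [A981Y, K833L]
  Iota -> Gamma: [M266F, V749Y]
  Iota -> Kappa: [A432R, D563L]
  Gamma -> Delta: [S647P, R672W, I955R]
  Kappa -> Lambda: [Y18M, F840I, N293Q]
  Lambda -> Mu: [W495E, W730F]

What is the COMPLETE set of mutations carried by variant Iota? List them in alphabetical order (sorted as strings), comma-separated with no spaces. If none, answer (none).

Answer: A981Y,K725N,K833L

Derivation:
At Eta: gained [] -> total []
At Epsilon: gained ['K725N'] -> total ['K725N']
At Iota: gained ['A981Y', 'K833L'] -> total ['A981Y', 'K725N', 'K833L']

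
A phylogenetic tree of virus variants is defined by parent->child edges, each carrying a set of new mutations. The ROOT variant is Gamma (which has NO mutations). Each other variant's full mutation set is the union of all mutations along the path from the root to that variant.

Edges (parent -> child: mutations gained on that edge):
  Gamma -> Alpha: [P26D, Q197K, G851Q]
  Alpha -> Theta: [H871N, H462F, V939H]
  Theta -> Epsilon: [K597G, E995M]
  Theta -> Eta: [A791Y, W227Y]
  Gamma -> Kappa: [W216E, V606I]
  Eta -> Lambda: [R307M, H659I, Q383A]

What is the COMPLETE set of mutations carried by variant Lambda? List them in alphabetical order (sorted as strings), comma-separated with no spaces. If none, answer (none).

Answer: A791Y,G851Q,H462F,H659I,H871N,P26D,Q197K,Q383A,R307M,V939H,W227Y

Derivation:
At Gamma: gained [] -> total []
At Alpha: gained ['P26D', 'Q197K', 'G851Q'] -> total ['G851Q', 'P26D', 'Q197K']
At Theta: gained ['H871N', 'H462F', 'V939H'] -> total ['G851Q', 'H462F', 'H871N', 'P26D', 'Q197K', 'V939H']
At Eta: gained ['A791Y', 'W227Y'] -> total ['A791Y', 'G851Q', 'H462F', 'H871N', 'P26D', 'Q197K', 'V939H', 'W227Y']
At Lambda: gained ['R307M', 'H659I', 'Q383A'] -> total ['A791Y', 'G851Q', 'H462F', 'H659I', 'H871N', 'P26D', 'Q197K', 'Q383A', 'R307M', 'V939H', 'W227Y']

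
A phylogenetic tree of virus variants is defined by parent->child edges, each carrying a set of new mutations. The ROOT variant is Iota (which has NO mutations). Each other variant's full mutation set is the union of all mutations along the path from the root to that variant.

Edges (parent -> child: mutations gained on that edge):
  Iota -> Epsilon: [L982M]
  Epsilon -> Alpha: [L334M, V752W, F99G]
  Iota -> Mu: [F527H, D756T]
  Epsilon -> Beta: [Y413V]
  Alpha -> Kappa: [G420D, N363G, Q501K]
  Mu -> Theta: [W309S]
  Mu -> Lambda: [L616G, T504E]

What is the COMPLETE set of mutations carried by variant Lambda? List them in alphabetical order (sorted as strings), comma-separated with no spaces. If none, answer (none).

Answer: D756T,F527H,L616G,T504E

Derivation:
At Iota: gained [] -> total []
At Mu: gained ['F527H', 'D756T'] -> total ['D756T', 'F527H']
At Lambda: gained ['L616G', 'T504E'] -> total ['D756T', 'F527H', 'L616G', 'T504E']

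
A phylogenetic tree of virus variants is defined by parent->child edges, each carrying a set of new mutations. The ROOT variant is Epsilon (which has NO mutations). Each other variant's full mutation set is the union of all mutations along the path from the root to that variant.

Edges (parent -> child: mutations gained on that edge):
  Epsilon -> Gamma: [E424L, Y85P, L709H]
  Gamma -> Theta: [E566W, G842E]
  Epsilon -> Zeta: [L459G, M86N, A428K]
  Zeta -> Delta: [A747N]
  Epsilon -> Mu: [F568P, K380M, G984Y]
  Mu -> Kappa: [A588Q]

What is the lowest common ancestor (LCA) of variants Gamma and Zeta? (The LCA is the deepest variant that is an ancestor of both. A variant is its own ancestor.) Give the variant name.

Path from root to Gamma: Epsilon -> Gamma
  ancestors of Gamma: {Epsilon, Gamma}
Path from root to Zeta: Epsilon -> Zeta
  ancestors of Zeta: {Epsilon, Zeta}
Common ancestors: {Epsilon}
Walk up from Zeta: Zeta (not in ancestors of Gamma), Epsilon (in ancestors of Gamma)
Deepest common ancestor (LCA) = Epsilon

Answer: Epsilon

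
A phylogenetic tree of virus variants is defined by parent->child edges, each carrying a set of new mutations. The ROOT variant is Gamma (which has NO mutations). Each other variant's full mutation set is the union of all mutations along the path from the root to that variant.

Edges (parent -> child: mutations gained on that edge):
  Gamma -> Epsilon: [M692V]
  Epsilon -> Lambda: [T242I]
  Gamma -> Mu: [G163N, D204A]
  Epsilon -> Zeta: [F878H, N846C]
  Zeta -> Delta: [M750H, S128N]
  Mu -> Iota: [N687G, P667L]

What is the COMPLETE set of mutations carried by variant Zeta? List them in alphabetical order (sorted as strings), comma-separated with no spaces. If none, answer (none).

Answer: F878H,M692V,N846C

Derivation:
At Gamma: gained [] -> total []
At Epsilon: gained ['M692V'] -> total ['M692V']
At Zeta: gained ['F878H', 'N846C'] -> total ['F878H', 'M692V', 'N846C']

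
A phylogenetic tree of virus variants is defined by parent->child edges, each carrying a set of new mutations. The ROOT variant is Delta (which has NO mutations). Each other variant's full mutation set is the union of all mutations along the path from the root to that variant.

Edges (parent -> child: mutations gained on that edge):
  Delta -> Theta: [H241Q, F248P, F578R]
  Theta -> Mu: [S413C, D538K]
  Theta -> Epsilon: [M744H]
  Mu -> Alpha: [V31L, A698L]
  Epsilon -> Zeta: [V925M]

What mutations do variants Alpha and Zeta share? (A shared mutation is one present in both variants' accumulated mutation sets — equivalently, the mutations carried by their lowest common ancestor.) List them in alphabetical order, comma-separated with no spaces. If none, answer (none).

Answer: F248P,F578R,H241Q

Derivation:
Accumulating mutations along path to Alpha:
  At Delta: gained [] -> total []
  At Theta: gained ['H241Q', 'F248P', 'F578R'] -> total ['F248P', 'F578R', 'H241Q']
  At Mu: gained ['S413C', 'D538K'] -> total ['D538K', 'F248P', 'F578R', 'H241Q', 'S413C']
  At Alpha: gained ['V31L', 'A698L'] -> total ['A698L', 'D538K', 'F248P', 'F578R', 'H241Q', 'S413C', 'V31L']
Mutations(Alpha) = ['A698L', 'D538K', 'F248P', 'F578R', 'H241Q', 'S413C', 'V31L']
Accumulating mutations along path to Zeta:
  At Delta: gained [] -> total []
  At Theta: gained ['H241Q', 'F248P', 'F578R'] -> total ['F248P', 'F578R', 'H241Q']
  At Epsilon: gained ['M744H'] -> total ['F248P', 'F578R', 'H241Q', 'M744H']
  At Zeta: gained ['V925M'] -> total ['F248P', 'F578R', 'H241Q', 'M744H', 'V925M']
Mutations(Zeta) = ['F248P', 'F578R', 'H241Q', 'M744H', 'V925M']
Intersection: ['A698L', 'D538K', 'F248P', 'F578R', 'H241Q', 'S413C', 'V31L'] ∩ ['F248P', 'F578R', 'H241Q', 'M744H', 'V925M'] = ['F248P', 'F578R', 'H241Q']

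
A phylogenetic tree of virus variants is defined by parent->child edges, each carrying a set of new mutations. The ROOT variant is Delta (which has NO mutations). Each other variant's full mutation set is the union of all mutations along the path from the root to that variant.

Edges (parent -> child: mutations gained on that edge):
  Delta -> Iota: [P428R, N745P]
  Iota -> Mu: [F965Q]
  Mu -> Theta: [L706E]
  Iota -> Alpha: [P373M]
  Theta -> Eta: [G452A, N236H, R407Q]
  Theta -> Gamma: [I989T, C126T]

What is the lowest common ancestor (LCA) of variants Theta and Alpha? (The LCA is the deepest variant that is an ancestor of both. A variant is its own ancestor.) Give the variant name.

Answer: Iota

Derivation:
Path from root to Theta: Delta -> Iota -> Mu -> Theta
  ancestors of Theta: {Delta, Iota, Mu, Theta}
Path from root to Alpha: Delta -> Iota -> Alpha
  ancestors of Alpha: {Delta, Iota, Alpha}
Common ancestors: {Delta, Iota}
Walk up from Alpha: Alpha (not in ancestors of Theta), Iota (in ancestors of Theta), Delta (in ancestors of Theta)
Deepest common ancestor (LCA) = Iota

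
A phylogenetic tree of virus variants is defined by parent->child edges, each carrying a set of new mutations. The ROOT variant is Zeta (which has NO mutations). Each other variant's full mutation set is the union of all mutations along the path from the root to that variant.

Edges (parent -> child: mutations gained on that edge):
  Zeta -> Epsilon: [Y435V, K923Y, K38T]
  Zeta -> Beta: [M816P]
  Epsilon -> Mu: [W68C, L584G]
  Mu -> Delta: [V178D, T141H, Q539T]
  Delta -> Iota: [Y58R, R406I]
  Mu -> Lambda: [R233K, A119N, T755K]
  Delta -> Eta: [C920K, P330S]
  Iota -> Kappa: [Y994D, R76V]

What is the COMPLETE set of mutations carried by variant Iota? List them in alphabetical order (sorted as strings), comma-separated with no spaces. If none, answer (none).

At Zeta: gained [] -> total []
At Epsilon: gained ['Y435V', 'K923Y', 'K38T'] -> total ['K38T', 'K923Y', 'Y435V']
At Mu: gained ['W68C', 'L584G'] -> total ['K38T', 'K923Y', 'L584G', 'W68C', 'Y435V']
At Delta: gained ['V178D', 'T141H', 'Q539T'] -> total ['K38T', 'K923Y', 'L584G', 'Q539T', 'T141H', 'V178D', 'W68C', 'Y435V']
At Iota: gained ['Y58R', 'R406I'] -> total ['K38T', 'K923Y', 'L584G', 'Q539T', 'R406I', 'T141H', 'V178D', 'W68C', 'Y435V', 'Y58R']

Answer: K38T,K923Y,L584G,Q539T,R406I,T141H,V178D,W68C,Y435V,Y58R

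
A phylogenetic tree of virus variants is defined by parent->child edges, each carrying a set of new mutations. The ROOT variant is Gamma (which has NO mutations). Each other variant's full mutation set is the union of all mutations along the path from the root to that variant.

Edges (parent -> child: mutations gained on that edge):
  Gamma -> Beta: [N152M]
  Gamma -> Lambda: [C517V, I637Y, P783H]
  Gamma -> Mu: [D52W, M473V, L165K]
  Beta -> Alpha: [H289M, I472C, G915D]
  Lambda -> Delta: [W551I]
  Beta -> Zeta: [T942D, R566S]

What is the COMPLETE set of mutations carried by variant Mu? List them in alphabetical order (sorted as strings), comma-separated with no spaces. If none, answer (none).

At Gamma: gained [] -> total []
At Mu: gained ['D52W', 'M473V', 'L165K'] -> total ['D52W', 'L165K', 'M473V']

Answer: D52W,L165K,M473V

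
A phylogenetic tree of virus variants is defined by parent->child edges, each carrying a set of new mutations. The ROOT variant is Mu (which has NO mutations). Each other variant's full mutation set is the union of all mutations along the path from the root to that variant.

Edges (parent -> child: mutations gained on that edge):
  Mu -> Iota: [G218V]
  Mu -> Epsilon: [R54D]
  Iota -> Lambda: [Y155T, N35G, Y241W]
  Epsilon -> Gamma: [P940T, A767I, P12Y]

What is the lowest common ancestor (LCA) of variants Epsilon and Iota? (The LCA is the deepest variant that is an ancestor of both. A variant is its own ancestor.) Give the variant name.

Path from root to Epsilon: Mu -> Epsilon
  ancestors of Epsilon: {Mu, Epsilon}
Path from root to Iota: Mu -> Iota
  ancestors of Iota: {Mu, Iota}
Common ancestors: {Mu}
Walk up from Iota: Iota (not in ancestors of Epsilon), Mu (in ancestors of Epsilon)
Deepest common ancestor (LCA) = Mu

Answer: Mu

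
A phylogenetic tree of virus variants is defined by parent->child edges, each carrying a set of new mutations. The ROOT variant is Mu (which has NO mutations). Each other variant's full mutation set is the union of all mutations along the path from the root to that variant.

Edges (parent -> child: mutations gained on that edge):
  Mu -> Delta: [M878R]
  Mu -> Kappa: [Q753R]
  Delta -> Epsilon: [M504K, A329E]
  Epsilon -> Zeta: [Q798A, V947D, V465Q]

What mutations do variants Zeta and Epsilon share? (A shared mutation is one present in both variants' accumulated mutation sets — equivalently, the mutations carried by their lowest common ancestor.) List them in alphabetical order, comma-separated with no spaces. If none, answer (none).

Accumulating mutations along path to Zeta:
  At Mu: gained [] -> total []
  At Delta: gained ['M878R'] -> total ['M878R']
  At Epsilon: gained ['M504K', 'A329E'] -> total ['A329E', 'M504K', 'M878R']
  At Zeta: gained ['Q798A', 'V947D', 'V465Q'] -> total ['A329E', 'M504K', 'M878R', 'Q798A', 'V465Q', 'V947D']
Mutations(Zeta) = ['A329E', 'M504K', 'M878R', 'Q798A', 'V465Q', 'V947D']
Accumulating mutations along path to Epsilon:
  At Mu: gained [] -> total []
  At Delta: gained ['M878R'] -> total ['M878R']
  At Epsilon: gained ['M504K', 'A329E'] -> total ['A329E', 'M504K', 'M878R']
Mutations(Epsilon) = ['A329E', 'M504K', 'M878R']
Intersection: ['A329E', 'M504K', 'M878R', 'Q798A', 'V465Q', 'V947D'] ∩ ['A329E', 'M504K', 'M878R'] = ['A329E', 'M504K', 'M878R']

Answer: A329E,M504K,M878R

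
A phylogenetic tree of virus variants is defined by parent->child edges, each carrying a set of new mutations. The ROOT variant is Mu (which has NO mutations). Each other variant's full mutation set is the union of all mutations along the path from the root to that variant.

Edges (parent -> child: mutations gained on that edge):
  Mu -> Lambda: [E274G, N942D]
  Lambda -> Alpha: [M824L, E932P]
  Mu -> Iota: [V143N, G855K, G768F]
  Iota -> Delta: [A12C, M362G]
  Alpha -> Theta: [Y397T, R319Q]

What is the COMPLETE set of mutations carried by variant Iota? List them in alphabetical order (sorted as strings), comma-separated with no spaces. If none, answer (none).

At Mu: gained [] -> total []
At Iota: gained ['V143N', 'G855K', 'G768F'] -> total ['G768F', 'G855K', 'V143N']

Answer: G768F,G855K,V143N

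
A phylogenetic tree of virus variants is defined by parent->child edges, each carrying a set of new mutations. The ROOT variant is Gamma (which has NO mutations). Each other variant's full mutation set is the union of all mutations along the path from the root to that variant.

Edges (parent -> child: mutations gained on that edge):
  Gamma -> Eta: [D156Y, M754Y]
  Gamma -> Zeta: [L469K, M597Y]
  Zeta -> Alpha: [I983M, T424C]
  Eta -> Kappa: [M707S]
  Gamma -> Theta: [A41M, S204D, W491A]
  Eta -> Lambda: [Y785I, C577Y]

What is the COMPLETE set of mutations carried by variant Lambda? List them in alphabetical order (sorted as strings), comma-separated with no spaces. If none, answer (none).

At Gamma: gained [] -> total []
At Eta: gained ['D156Y', 'M754Y'] -> total ['D156Y', 'M754Y']
At Lambda: gained ['Y785I', 'C577Y'] -> total ['C577Y', 'D156Y', 'M754Y', 'Y785I']

Answer: C577Y,D156Y,M754Y,Y785I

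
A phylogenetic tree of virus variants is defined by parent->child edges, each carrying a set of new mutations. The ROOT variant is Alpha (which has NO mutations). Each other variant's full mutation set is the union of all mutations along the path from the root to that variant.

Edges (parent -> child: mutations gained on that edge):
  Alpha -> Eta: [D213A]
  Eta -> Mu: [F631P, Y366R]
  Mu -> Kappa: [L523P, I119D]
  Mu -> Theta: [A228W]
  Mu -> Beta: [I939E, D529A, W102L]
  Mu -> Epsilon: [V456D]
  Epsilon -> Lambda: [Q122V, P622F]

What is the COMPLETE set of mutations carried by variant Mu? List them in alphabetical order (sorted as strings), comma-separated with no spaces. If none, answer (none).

At Alpha: gained [] -> total []
At Eta: gained ['D213A'] -> total ['D213A']
At Mu: gained ['F631P', 'Y366R'] -> total ['D213A', 'F631P', 'Y366R']

Answer: D213A,F631P,Y366R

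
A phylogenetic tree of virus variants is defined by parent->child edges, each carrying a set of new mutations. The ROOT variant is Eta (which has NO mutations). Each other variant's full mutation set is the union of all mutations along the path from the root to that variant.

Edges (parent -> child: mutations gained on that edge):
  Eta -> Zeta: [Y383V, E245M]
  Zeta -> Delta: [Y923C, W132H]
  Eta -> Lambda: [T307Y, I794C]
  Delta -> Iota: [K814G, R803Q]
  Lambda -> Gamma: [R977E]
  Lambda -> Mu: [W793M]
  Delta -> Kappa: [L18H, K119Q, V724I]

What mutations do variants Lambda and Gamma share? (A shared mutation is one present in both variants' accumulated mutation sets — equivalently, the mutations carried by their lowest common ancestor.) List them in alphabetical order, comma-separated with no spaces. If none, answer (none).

Answer: I794C,T307Y

Derivation:
Accumulating mutations along path to Lambda:
  At Eta: gained [] -> total []
  At Lambda: gained ['T307Y', 'I794C'] -> total ['I794C', 'T307Y']
Mutations(Lambda) = ['I794C', 'T307Y']
Accumulating mutations along path to Gamma:
  At Eta: gained [] -> total []
  At Lambda: gained ['T307Y', 'I794C'] -> total ['I794C', 'T307Y']
  At Gamma: gained ['R977E'] -> total ['I794C', 'R977E', 'T307Y']
Mutations(Gamma) = ['I794C', 'R977E', 'T307Y']
Intersection: ['I794C', 'T307Y'] ∩ ['I794C', 'R977E', 'T307Y'] = ['I794C', 'T307Y']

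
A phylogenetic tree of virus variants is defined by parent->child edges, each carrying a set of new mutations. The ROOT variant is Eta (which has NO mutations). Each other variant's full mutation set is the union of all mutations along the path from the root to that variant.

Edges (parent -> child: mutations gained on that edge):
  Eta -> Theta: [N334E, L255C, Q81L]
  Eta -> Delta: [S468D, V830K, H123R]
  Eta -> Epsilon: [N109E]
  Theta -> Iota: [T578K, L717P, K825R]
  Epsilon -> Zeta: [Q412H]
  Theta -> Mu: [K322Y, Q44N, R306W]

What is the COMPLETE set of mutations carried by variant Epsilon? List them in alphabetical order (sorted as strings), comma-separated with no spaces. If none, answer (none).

Answer: N109E

Derivation:
At Eta: gained [] -> total []
At Epsilon: gained ['N109E'] -> total ['N109E']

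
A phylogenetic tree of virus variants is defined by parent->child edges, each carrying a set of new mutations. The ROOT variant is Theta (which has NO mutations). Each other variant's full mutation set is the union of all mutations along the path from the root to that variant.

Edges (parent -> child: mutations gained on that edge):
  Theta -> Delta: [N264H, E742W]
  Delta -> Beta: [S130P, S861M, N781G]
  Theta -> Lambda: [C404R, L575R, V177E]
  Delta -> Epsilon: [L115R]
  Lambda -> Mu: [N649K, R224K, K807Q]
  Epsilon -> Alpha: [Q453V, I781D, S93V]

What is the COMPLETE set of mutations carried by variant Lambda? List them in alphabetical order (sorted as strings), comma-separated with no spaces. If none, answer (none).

Answer: C404R,L575R,V177E

Derivation:
At Theta: gained [] -> total []
At Lambda: gained ['C404R', 'L575R', 'V177E'] -> total ['C404R', 'L575R', 'V177E']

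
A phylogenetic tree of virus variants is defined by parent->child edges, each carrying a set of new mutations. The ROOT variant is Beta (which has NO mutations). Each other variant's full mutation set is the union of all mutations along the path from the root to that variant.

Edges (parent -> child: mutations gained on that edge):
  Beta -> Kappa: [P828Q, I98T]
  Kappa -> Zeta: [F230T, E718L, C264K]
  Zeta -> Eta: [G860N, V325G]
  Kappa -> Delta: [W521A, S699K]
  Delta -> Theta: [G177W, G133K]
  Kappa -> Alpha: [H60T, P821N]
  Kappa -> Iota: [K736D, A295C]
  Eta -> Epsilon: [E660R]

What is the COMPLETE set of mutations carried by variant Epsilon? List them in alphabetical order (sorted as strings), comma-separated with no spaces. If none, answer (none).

Answer: C264K,E660R,E718L,F230T,G860N,I98T,P828Q,V325G

Derivation:
At Beta: gained [] -> total []
At Kappa: gained ['P828Q', 'I98T'] -> total ['I98T', 'P828Q']
At Zeta: gained ['F230T', 'E718L', 'C264K'] -> total ['C264K', 'E718L', 'F230T', 'I98T', 'P828Q']
At Eta: gained ['G860N', 'V325G'] -> total ['C264K', 'E718L', 'F230T', 'G860N', 'I98T', 'P828Q', 'V325G']
At Epsilon: gained ['E660R'] -> total ['C264K', 'E660R', 'E718L', 'F230T', 'G860N', 'I98T', 'P828Q', 'V325G']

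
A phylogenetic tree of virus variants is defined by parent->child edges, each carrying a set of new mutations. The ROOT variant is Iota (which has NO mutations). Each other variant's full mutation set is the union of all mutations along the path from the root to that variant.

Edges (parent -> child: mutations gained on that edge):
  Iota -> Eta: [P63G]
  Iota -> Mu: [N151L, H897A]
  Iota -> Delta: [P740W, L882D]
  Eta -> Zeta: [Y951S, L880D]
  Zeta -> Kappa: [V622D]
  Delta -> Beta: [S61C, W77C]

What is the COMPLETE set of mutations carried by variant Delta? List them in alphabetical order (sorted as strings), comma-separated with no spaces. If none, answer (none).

Answer: L882D,P740W

Derivation:
At Iota: gained [] -> total []
At Delta: gained ['P740W', 'L882D'] -> total ['L882D', 'P740W']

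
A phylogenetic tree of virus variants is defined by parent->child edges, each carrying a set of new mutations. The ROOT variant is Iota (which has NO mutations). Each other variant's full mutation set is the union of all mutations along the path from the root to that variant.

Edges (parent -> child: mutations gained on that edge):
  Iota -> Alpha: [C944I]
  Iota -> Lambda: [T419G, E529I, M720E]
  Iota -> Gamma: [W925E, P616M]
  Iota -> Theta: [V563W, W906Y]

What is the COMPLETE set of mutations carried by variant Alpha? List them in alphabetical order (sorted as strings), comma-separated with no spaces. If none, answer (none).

At Iota: gained [] -> total []
At Alpha: gained ['C944I'] -> total ['C944I']

Answer: C944I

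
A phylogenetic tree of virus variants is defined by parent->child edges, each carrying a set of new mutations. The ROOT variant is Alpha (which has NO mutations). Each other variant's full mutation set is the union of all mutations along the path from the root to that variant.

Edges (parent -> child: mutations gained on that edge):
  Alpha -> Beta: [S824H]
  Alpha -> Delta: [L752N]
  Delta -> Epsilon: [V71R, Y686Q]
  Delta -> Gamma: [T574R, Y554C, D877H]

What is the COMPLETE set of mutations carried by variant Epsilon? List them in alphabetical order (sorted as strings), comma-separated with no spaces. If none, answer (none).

Answer: L752N,V71R,Y686Q

Derivation:
At Alpha: gained [] -> total []
At Delta: gained ['L752N'] -> total ['L752N']
At Epsilon: gained ['V71R', 'Y686Q'] -> total ['L752N', 'V71R', 'Y686Q']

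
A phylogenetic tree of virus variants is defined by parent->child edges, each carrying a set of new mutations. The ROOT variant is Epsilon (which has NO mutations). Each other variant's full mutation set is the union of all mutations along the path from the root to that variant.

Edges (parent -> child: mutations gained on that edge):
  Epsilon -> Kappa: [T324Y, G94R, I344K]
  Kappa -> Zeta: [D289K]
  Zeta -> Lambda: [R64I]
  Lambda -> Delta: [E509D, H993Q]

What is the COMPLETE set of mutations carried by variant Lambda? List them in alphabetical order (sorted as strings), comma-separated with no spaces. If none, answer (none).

Answer: D289K,G94R,I344K,R64I,T324Y

Derivation:
At Epsilon: gained [] -> total []
At Kappa: gained ['T324Y', 'G94R', 'I344K'] -> total ['G94R', 'I344K', 'T324Y']
At Zeta: gained ['D289K'] -> total ['D289K', 'G94R', 'I344K', 'T324Y']
At Lambda: gained ['R64I'] -> total ['D289K', 'G94R', 'I344K', 'R64I', 'T324Y']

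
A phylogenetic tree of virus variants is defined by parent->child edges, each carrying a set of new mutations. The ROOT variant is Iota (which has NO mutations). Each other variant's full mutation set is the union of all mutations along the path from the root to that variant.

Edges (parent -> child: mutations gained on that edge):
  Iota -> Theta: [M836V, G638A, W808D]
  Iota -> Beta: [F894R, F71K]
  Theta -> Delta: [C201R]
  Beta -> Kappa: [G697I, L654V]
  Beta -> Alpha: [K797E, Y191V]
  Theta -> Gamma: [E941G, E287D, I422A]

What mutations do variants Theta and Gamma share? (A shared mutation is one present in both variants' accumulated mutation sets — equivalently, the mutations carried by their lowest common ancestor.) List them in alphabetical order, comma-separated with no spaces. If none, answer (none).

Answer: G638A,M836V,W808D

Derivation:
Accumulating mutations along path to Theta:
  At Iota: gained [] -> total []
  At Theta: gained ['M836V', 'G638A', 'W808D'] -> total ['G638A', 'M836V', 'W808D']
Mutations(Theta) = ['G638A', 'M836V', 'W808D']
Accumulating mutations along path to Gamma:
  At Iota: gained [] -> total []
  At Theta: gained ['M836V', 'G638A', 'W808D'] -> total ['G638A', 'M836V', 'W808D']
  At Gamma: gained ['E941G', 'E287D', 'I422A'] -> total ['E287D', 'E941G', 'G638A', 'I422A', 'M836V', 'W808D']
Mutations(Gamma) = ['E287D', 'E941G', 'G638A', 'I422A', 'M836V', 'W808D']
Intersection: ['G638A', 'M836V', 'W808D'] ∩ ['E287D', 'E941G', 'G638A', 'I422A', 'M836V', 'W808D'] = ['G638A', 'M836V', 'W808D']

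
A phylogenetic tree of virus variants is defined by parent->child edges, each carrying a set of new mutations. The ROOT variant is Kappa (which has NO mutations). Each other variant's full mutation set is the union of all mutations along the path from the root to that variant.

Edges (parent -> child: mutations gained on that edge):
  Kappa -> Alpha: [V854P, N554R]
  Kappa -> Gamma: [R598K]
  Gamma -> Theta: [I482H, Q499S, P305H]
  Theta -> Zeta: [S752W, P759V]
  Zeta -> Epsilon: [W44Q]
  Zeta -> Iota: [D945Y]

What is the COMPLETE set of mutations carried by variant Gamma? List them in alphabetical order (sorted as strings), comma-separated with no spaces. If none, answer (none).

At Kappa: gained [] -> total []
At Gamma: gained ['R598K'] -> total ['R598K']

Answer: R598K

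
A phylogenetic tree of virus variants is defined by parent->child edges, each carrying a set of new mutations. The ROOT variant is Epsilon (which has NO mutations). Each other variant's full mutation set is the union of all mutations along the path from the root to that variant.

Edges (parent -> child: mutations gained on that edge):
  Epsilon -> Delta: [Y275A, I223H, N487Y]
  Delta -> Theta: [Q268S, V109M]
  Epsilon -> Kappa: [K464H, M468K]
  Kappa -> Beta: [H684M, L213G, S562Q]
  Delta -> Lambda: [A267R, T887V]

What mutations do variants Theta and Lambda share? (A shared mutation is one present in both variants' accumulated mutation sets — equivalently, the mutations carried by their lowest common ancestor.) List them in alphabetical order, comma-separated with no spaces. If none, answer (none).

Answer: I223H,N487Y,Y275A

Derivation:
Accumulating mutations along path to Theta:
  At Epsilon: gained [] -> total []
  At Delta: gained ['Y275A', 'I223H', 'N487Y'] -> total ['I223H', 'N487Y', 'Y275A']
  At Theta: gained ['Q268S', 'V109M'] -> total ['I223H', 'N487Y', 'Q268S', 'V109M', 'Y275A']
Mutations(Theta) = ['I223H', 'N487Y', 'Q268S', 'V109M', 'Y275A']
Accumulating mutations along path to Lambda:
  At Epsilon: gained [] -> total []
  At Delta: gained ['Y275A', 'I223H', 'N487Y'] -> total ['I223H', 'N487Y', 'Y275A']
  At Lambda: gained ['A267R', 'T887V'] -> total ['A267R', 'I223H', 'N487Y', 'T887V', 'Y275A']
Mutations(Lambda) = ['A267R', 'I223H', 'N487Y', 'T887V', 'Y275A']
Intersection: ['I223H', 'N487Y', 'Q268S', 'V109M', 'Y275A'] ∩ ['A267R', 'I223H', 'N487Y', 'T887V', 'Y275A'] = ['I223H', 'N487Y', 'Y275A']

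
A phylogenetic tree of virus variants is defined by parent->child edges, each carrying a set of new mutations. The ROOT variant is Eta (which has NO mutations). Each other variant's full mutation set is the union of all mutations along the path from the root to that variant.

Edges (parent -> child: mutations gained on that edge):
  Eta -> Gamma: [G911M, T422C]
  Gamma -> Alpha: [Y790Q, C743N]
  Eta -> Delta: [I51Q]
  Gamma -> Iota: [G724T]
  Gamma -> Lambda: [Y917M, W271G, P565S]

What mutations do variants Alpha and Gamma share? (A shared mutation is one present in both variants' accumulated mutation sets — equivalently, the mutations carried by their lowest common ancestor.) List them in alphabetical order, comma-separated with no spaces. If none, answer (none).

Answer: G911M,T422C

Derivation:
Accumulating mutations along path to Alpha:
  At Eta: gained [] -> total []
  At Gamma: gained ['G911M', 'T422C'] -> total ['G911M', 'T422C']
  At Alpha: gained ['Y790Q', 'C743N'] -> total ['C743N', 'G911M', 'T422C', 'Y790Q']
Mutations(Alpha) = ['C743N', 'G911M', 'T422C', 'Y790Q']
Accumulating mutations along path to Gamma:
  At Eta: gained [] -> total []
  At Gamma: gained ['G911M', 'T422C'] -> total ['G911M', 'T422C']
Mutations(Gamma) = ['G911M', 'T422C']
Intersection: ['C743N', 'G911M', 'T422C', 'Y790Q'] ∩ ['G911M', 'T422C'] = ['G911M', 'T422C']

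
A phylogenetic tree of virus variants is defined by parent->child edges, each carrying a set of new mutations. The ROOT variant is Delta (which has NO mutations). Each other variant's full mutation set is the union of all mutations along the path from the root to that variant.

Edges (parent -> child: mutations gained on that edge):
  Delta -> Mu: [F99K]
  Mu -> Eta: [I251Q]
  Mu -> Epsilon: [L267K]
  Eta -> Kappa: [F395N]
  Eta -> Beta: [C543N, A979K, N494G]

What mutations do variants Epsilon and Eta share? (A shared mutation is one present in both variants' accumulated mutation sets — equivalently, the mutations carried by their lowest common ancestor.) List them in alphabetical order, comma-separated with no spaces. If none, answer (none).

Accumulating mutations along path to Epsilon:
  At Delta: gained [] -> total []
  At Mu: gained ['F99K'] -> total ['F99K']
  At Epsilon: gained ['L267K'] -> total ['F99K', 'L267K']
Mutations(Epsilon) = ['F99K', 'L267K']
Accumulating mutations along path to Eta:
  At Delta: gained [] -> total []
  At Mu: gained ['F99K'] -> total ['F99K']
  At Eta: gained ['I251Q'] -> total ['F99K', 'I251Q']
Mutations(Eta) = ['F99K', 'I251Q']
Intersection: ['F99K', 'L267K'] ∩ ['F99K', 'I251Q'] = ['F99K']

Answer: F99K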